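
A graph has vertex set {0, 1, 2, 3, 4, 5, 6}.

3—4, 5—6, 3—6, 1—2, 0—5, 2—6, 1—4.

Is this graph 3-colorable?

The chromatic number is 3. The cycle 4-1-2-6-3-4 has odd length 5, so it cannot be 2-colored; at least 3 colors are needed.
A valid assignment using 3 colors: 0=a, 1=c, 2=b, 3=b, 4=a, 5=b, 6=a.
That is already a proper 3-coloring.

Yes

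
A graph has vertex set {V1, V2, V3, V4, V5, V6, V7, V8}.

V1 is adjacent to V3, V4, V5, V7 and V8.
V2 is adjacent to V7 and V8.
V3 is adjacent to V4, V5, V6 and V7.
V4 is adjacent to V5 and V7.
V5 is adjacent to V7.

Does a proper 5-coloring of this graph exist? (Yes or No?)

The chromatic number is 5. V1, V3, V4, V5, V7 form a clique, so at least 5 colors are needed.
One proper 5-coloring: V1=2, V2=2, V3=3, V4=5, V5=4, V6=1, V7=1, V8=1.
That is already a proper 5-coloring.

Yes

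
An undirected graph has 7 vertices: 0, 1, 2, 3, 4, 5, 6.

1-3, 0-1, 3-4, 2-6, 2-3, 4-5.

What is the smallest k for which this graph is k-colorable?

3 and 4 are adjacent, so at least 2 colors are needed.
A valid assignment using 2 colors: 0=red, 1=blue, 2=blue, 3=red, 4=blue, 5=red, 6=red. Every edge joins two different colors.

2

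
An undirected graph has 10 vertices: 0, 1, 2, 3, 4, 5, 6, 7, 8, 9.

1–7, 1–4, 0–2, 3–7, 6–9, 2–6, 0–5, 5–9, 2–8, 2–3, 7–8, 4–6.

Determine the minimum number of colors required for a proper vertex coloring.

The cycle 0-5-9-6-2-0 has odd length 5, so it cannot be 2-colored; at least 3 colors are needed.
A valid assignment using 3 colors: 0=c, 1=b, 2=a, 3=b, 4=a, 5=b, 6=b, 7=a, 8=b, 9=a. No two adjacent vertices share a color.

3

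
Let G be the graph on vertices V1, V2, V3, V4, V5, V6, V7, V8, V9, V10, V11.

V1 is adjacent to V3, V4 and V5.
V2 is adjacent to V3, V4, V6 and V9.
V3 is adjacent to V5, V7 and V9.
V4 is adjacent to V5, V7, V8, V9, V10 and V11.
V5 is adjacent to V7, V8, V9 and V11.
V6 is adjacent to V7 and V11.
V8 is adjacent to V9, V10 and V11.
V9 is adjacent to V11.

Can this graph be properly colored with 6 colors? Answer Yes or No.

The chromatic number is 5. V4, V5, V8, V9, V11 form a clique, so at least 5 colors are needed.
5 colors suffice: V1=3, V2=2, V3=1, V4=1, V5=2, V6=1, V7=3, V8=5, V9=3, V10=2, V11=4.
Since 6 ≥ 5, a proper 6-coloring certainly exists.

Yes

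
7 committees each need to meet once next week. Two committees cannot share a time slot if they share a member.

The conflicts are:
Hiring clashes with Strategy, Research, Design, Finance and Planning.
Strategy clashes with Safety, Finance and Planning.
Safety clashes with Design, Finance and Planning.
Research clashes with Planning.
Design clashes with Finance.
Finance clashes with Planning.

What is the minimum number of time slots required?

Hiring, Strategy, Finance, Planning all conflict with each other, so at least 4 time slots are needed.
Using 4 time slots: Hiring=3, Strategy=4, Safety=3, Research=2, Design=1, Finance=2, Planning=1. Every pair that conflicts lands in different time slots.

4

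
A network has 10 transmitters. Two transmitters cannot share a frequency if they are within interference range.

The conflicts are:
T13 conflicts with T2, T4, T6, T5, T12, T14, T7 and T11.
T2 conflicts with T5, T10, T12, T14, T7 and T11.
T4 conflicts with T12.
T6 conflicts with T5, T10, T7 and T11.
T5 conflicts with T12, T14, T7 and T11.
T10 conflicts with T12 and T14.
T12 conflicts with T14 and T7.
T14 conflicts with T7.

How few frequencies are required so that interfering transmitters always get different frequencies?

T13, T2, T5, T12, T14, T7 are mutually in conflict, so at least 6 frequencies are needed.
6 frequencies suffice: frequency 1 → {T13, T10}; frequency 2 → {T6, T12}; frequency 3 → {T2, T4}; frequency 4 → {T5}; frequency 5 → {T7, T11}; frequency 6 → {T14}. Each listed conflict is separated.

6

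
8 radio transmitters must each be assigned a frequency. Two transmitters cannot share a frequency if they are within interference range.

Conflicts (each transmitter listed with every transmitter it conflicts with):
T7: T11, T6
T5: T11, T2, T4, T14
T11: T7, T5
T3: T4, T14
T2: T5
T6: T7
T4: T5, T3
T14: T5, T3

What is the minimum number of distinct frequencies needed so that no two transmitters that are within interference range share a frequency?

T5 and T2 conflict, so at least 2 frequencies are needed.
A valid assignment using 2 frequencies: T7=1, T5=1, T11=2, T3=1, T2=2, T6=2, T4=2, T14=2. No two conflicting transmitters share a frequency.

2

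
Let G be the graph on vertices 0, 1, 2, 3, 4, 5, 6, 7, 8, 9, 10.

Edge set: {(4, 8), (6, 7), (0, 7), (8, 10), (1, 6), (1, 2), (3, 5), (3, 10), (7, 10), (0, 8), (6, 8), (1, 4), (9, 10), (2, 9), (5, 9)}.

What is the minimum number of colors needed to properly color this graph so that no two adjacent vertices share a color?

2

9 and 10 are adjacent, so at least 2 colors are needed.
A valid assignment using 2 colors: 0=a, 1=b, 2=a, 3=b, 4=a, 5=a, 6=a, 7=b, 8=b, 9=b, 10=a. Every edge joins two different colors.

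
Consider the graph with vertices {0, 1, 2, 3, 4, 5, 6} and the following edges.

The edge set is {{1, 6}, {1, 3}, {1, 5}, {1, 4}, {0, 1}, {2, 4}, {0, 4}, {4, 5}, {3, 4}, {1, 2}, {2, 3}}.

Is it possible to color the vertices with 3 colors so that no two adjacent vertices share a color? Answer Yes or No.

1, 2, 3, 4 form a clique, so at least 4 colors are needed.
So 3 colors are not enough.

No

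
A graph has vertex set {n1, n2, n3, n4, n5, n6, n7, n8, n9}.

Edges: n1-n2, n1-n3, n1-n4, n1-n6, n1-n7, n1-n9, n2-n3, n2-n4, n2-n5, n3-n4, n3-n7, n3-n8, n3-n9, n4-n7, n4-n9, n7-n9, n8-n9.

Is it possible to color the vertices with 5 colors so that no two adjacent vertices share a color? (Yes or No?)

Yes

The chromatic number is 5. n1, n3, n4, n7, n9 are mutually adjacent (a clique of size 5), so at least 5 colors are needed.
5 colors suffice: color 1 → {n1, n5, n8}; color 2 → {n3, n6}; color 3 → {n2, n9}; color 4 → {n4}; color 5 → {n7}.
That is already a proper 5-coloring.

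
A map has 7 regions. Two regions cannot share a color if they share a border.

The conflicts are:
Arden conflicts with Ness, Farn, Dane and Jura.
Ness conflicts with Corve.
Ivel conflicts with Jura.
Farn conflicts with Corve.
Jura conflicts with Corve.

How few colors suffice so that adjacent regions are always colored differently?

2

Arden and Dane conflict, so at least 2 colors are needed.
2 colors suffice: Arden=1, Ness=2, Ivel=1, Farn=2, Dane=2, Jura=2, Corve=1. No two conflicting regions share a color.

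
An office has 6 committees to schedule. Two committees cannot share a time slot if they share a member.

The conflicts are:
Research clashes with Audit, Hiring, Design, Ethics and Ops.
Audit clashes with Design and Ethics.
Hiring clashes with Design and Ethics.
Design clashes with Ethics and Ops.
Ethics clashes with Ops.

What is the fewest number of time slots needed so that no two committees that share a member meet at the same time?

Research, Audit, Design, Ethics are mutually in conflict, so at least 4 time slots are needed.
4 time slots suffice: time slot 1 → {Research}; time slot 2 → {Design}; time slot 3 → {Ethics}; time slot 4 → {Audit, Hiring, Ops}. Every pair that conflicts lands in different time slots.

4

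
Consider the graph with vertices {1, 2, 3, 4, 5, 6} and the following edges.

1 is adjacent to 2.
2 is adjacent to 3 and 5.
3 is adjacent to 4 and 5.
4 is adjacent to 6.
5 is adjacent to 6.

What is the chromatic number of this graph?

2, 3, 5 are pairwise adjacent, so at least 3 colors are needed.
3 colors suffice: color a → {1, 3, 6}; color b → {4, 5}; color c → {2}. No two adjacent vertices share a color.

3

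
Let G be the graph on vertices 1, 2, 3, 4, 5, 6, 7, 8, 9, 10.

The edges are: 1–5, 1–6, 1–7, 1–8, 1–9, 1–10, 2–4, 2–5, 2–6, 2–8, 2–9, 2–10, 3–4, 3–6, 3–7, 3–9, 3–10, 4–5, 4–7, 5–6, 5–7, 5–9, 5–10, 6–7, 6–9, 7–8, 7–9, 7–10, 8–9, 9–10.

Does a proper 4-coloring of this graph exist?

No

1, 5, 7, 9, 10 form a clique, so at least 5 colors are needed.
So 4 colors are not enough.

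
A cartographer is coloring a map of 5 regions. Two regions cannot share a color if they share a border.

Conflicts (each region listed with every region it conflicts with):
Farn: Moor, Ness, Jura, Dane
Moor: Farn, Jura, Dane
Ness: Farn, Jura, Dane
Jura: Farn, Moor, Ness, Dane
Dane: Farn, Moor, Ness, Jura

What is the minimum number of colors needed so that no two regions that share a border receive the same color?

4

Farn, Ness, Jura, Dane all conflict with each other, so at least 4 colors are needed.
4 colors suffice: Farn=1, Moor=4, Ness=4, Jura=2, Dane=3. No two conflicting regions share a color.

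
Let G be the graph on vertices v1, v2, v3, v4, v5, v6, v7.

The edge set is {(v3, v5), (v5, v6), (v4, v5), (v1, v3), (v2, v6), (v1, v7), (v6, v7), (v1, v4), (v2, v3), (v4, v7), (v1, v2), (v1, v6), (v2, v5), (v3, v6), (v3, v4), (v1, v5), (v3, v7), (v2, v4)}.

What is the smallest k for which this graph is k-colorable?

5

v1, v2, v3, v4, v5 are pairwise adjacent (a clique of size 5), so at least 5 colors are needed.
5 colors suffice: color 1 → {v1}; color 2 → {v3}; color 3 → {v5, v7}; color 4 → {v4, v6}; color 5 → {v2}. Every edge joins two different colors.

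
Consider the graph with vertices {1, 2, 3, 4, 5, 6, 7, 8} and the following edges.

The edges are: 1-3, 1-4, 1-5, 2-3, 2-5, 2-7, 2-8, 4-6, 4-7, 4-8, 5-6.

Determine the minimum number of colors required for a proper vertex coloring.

3

The cycle 7-2-5-1-4-7 has odd length 5, so it cannot be 2-colored; at least 3 colors are needed.
3 colors suffice: color a → {2, 4}; color b → {3, 5, 7, 8}; color c → {1, 6}. No two adjacent vertices share a color.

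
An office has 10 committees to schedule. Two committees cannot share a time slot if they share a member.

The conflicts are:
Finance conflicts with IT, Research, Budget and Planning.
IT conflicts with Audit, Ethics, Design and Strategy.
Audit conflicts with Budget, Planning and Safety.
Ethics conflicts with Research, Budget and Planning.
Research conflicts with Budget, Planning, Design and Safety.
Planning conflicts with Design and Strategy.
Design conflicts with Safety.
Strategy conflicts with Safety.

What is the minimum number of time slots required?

3

Finance, Research, Budget are mutually in conflict, so at least 3 time slots are needed.
3 time slots suffice: Finance=3, IT=1, Audit=2, Ethics=3, Research=2, Budget=1, Planning=1, Design=3, Strategy=2, Safety=1. No two conflicting committees share a time slot.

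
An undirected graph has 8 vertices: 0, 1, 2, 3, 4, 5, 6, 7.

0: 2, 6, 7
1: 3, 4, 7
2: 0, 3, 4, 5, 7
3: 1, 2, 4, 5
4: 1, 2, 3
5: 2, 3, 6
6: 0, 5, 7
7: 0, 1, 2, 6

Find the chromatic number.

0, 6, 7 form a triangle, so at least 3 colors are needed.
3 colors suffice: 0=c, 1=a, 2=a, 3=b, 4=c, 5=c, 6=a, 7=b. Each edge has distinct colors on its endpoints.

3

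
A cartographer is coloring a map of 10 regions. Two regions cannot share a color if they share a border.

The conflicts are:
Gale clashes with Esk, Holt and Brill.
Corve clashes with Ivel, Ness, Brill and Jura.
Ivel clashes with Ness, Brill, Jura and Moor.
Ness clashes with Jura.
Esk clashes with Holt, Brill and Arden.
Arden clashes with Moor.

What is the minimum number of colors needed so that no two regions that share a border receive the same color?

Corve, Ivel, Ness, Jura pairwise conflict, so at least 4 colors are needed.
4 colors suffice: color 1 → {Ivel, Esk}; color 2 → {Ness, Holt, Brill, Moor}; color 3 → {Gale, Corve, Arden}; color 4 → {Jura}. Every pair that conflicts lands in different colors.

4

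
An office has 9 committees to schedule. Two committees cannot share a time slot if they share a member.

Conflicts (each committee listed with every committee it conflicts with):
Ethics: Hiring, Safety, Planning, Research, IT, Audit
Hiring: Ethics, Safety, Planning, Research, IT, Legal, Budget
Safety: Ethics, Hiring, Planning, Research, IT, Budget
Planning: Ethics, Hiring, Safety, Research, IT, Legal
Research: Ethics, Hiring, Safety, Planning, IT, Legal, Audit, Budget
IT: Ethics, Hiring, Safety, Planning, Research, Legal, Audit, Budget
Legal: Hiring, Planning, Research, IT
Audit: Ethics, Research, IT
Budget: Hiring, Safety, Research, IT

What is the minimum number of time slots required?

6

Ethics, Hiring, Safety, Planning, Research, IT all conflict with each other, so at least 6 time slots are needed.
A valid assignment using 6 time slots: Ethics=4, Hiring=3, Safety=5, Planning=6, Research=1, IT=2, Legal=4, Audit=3, Budget=4. No two conflicting committees share a time slot.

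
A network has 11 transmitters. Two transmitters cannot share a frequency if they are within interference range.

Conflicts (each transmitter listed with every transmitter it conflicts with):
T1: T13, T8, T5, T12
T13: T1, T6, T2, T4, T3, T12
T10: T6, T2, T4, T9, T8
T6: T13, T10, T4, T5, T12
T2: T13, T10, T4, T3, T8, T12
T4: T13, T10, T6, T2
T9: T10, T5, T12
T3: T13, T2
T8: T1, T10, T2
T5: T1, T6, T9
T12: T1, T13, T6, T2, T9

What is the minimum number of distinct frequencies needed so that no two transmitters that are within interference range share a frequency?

T10, T2, T8 all conflict with each other, so at least 3 frequencies are needed.
3 frequencies suffice: frequency 1 → {T1, T6, T2, T9}; frequency 2 → {T13, T10, T5}; frequency 3 → {T4, T3, T8, T12}. No two conflicting transmitters share a frequency.

3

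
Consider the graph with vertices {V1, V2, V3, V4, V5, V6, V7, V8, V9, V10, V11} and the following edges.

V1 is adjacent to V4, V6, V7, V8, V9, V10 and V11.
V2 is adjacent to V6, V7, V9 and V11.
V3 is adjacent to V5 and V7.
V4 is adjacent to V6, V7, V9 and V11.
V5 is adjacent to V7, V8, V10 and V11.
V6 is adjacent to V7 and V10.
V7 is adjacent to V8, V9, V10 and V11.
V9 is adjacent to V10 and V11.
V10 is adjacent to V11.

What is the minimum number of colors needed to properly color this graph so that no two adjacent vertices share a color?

V1, V7, V9, V10, V11 are mutually adjacent (a clique of size 5), so at least 5 colors are needed.
A valid assignment using 5 colors: V1=G, V2=G, V3=B, V4=P, V5=G, V6=B, V7=R, V8=B, V9=Y, V10=P, V11=B. Each edge has distinct colors on its endpoints.

5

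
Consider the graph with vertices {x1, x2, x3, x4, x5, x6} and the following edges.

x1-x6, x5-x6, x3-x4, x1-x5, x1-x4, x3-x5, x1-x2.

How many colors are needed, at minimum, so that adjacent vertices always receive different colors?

x1, x5, x6 form a triangle, so at least 3 colors are needed.
One proper 3-coloring: x1=1, x2=2, x3=1, x4=2, x5=2, x6=3. No two adjacent vertices share a color.

3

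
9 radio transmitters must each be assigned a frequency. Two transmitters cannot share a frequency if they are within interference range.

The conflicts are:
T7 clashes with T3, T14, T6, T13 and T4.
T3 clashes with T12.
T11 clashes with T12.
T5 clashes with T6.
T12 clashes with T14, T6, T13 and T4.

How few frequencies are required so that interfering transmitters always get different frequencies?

2

T7 and T14 conflict, so at least 2 frequencies are needed.
2 frequencies suffice: frequency 1 → {T7, T5, T12}; frequency 2 → {T3, T11, T14, T6, T13, T4}. No two conflicting transmitters share a frequency.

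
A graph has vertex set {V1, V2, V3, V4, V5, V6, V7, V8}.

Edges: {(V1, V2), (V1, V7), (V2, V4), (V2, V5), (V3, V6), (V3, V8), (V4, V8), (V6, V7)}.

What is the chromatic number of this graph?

The cycle V1-V7-V6-V3-V8-V4-V2-V1 has odd length 7, so it cannot be 2-colored; at least 3 colors are needed.
3 colors suffice: color 1 → {V2, V3, V7}; color 2 → {V1, V4, V5, V6}; color 3 → {V8}. Each edge has distinct colors on its endpoints.

3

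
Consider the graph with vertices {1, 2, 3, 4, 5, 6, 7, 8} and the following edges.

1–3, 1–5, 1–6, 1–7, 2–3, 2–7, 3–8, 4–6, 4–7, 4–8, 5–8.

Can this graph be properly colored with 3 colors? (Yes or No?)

The chromatic number is 3. The cycle 6-4-8-3-1-6 has odd length 5, so it cannot be 2-colored; at least 3 colors are needed.
3 colors suffice: color red → {1, 2, 8}; color blue → {3, 4, 5}; color green → {6, 7}.
That is already a proper 3-coloring.

Yes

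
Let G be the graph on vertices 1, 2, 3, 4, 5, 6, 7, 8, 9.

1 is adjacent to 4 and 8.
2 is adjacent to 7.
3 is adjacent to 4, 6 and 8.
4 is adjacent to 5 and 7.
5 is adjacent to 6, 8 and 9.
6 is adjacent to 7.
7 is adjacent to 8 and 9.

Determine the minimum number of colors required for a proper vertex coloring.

2

3 and 4 are adjacent, so at least 2 colors are needed.
2 colors suffice: color red → {1, 3, 5, 7}; color blue → {2, 4, 6, 8, 9}. No two adjacent vertices share a color.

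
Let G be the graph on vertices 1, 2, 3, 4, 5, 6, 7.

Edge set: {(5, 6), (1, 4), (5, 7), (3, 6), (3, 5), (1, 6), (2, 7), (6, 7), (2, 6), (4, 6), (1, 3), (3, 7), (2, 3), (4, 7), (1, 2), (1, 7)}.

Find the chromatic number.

5

1, 2, 3, 6, 7 are mutually adjacent (a clique of size 5), so at least 5 colors are needed.
5 colors suffice: color red → {6}; color blue → {7}; color green → {3, 4}; color yellow → {1, 5}; color purple → {2}. Every edge joins two different colors.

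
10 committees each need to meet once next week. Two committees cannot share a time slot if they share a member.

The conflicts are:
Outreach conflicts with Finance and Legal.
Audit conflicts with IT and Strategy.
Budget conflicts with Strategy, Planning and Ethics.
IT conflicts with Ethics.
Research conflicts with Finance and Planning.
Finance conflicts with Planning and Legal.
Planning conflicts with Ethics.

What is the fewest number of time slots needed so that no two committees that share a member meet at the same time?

3

Outreach, Finance, Legal are mutually in conflict, so at least 3 time slots are needed.
3 time slots suffice: time slot 1 → {Outreach, Audit, Planning}; time slot 2 → {Budget, IT, Finance}; time slot 3 → {Research, Strategy, Ethics, Legal}. No two conflicting committees share a time slot.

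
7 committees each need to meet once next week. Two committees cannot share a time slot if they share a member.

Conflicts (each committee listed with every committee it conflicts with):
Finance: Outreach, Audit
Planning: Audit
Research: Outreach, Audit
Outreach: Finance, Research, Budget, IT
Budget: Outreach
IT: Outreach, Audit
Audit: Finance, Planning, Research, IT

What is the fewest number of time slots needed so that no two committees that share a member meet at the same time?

2

Outreach and Budget conflict, so at least 2 time slots are needed.
2 time slots suffice: Finance=2, Planning=2, Research=2, Outreach=1, Budget=2, IT=2, Audit=1. Each listed conflict is separated.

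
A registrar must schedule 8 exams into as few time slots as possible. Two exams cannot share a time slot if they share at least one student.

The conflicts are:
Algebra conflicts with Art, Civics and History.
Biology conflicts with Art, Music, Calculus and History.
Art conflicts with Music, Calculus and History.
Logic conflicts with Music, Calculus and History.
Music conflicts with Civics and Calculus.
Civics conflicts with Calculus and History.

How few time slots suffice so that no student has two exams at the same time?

4

Biology, Art, Music, Calculus all conflict with each other, so at least 4 time slots are needed.
A valid assignment using 4 time slots: Algebra=3, Biology=4, Art=1, Logic=1, Music=2, Civics=1, Calculus=3, History=2. Every pair that conflicts lands in different time slots.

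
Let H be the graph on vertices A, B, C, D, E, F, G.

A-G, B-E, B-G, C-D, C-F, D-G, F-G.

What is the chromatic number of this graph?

2

C and F are adjacent, so at least 2 colors are needed.
A valid assignment using 2 colors: A=blue, B=blue, C=red, D=blue, E=red, F=blue, G=red. No two adjacent vertices share a color.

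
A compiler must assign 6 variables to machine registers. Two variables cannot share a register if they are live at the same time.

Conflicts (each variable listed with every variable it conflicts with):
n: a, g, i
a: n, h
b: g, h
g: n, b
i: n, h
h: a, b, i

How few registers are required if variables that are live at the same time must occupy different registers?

3

The cycle b-g-n-i-h-b has odd length 5, so it cannot be 2-colored; at least 3 registers are needed.
3 registers suffice: n=1, a=2, b=3, g=2, i=2, h=1. No two conflicting variables share a register.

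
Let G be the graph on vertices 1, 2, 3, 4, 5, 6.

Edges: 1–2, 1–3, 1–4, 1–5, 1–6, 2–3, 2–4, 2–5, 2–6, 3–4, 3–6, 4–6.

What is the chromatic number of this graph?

1, 2, 3, 4, 6 form a clique, so at least 5 colors are needed.
5 colors suffice: 1=blue, 2=red, 3=green, 4=purple, 5=green, 6=yellow. Each edge has distinct colors on its endpoints.

5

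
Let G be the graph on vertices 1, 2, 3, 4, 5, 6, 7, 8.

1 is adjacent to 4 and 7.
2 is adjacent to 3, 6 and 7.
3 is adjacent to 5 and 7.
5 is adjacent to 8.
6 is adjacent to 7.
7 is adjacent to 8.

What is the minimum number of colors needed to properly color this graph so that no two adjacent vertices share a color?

2, 6, 7 are mutually adjacent, so at least 3 colors are needed.
3 colors suffice: color red → {4, 5, 7}; color blue → {1, 2, 8}; color green → {3, 6}. Every edge joins two different colors.

3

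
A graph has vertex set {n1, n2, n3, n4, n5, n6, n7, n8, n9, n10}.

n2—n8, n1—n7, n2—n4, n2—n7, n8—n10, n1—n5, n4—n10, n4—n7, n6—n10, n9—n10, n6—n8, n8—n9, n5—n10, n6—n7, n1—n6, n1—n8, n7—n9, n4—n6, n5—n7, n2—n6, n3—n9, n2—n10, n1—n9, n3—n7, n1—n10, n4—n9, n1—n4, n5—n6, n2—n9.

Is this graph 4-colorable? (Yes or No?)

The chromatic number is 4. n1, n4, n7, n9 are mutually adjacent (a clique of size 4), so at least 4 colors are needed.
4 colors suffice: n1=2, n2=2, n3=2, n4=4, n5=4, n6=3, n7=1, n8=4, n9=3, n10=1.
That is already a proper 4-coloring.

Yes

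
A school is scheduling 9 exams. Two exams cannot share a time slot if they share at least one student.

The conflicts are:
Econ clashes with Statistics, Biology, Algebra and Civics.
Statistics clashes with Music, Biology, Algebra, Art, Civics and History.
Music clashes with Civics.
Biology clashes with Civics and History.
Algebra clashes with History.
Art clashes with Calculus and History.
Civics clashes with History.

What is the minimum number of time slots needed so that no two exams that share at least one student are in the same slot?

Statistics, Biology, Civics, History all conflict with each other, so at least 4 time slots are needed.
A valid assignment using 4 time slots: Econ=2, Statistics=1, Music=2, Biology=4, Algebra=3, Art=3, Calculus=1, Civics=3, History=2. Every pair that conflicts lands in different time slots.

4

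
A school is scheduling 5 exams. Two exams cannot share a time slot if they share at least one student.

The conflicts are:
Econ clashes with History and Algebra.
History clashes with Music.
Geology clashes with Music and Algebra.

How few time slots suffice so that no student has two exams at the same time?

3

The cycle History-Music-Geology-Algebra-Econ-History has odd length 5, so it cannot be 2-colored; at least 3 time slots are needed.
3 time slots suffice: time slot 1 → {History, Geology}; time slot 2 → {Music, Algebra}; time slot 3 → {Econ}. No two conflicting exams share a time slot.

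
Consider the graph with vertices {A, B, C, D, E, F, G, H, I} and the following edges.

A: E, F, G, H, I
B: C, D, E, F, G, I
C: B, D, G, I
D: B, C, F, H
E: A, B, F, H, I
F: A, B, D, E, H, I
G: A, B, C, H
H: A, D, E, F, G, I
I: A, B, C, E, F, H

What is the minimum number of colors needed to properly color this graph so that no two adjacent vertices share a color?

5

A, E, F, H, I are mutually adjacent (a clique of size 5), so at least 5 colors are needed.
5 colors suffice: color 1 → {B, H}; color 2 → {C, F}; color 3 → {D, G, I}; color 4 → {E}; color 5 → {A}. Every edge joins two different colors.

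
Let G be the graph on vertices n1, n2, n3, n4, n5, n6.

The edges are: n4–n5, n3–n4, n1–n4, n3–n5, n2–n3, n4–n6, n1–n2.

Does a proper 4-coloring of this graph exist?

The chromatic number is 3. n3, n4, n5 are mutually adjacent, so at least 3 colors are needed.
3 colors suffice: color 1 → {n2, n4}; color 2 → {n1, n3, n6}; color 3 → {n5}.
Since 4 ≥ 3, a proper 4-coloring certainly exists.

Yes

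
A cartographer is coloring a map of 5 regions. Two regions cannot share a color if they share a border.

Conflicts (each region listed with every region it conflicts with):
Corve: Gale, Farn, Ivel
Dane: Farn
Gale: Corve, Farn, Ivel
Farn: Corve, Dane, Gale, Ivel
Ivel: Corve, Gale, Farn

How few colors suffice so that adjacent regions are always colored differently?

Corve, Gale, Farn, Ivel all conflict with each other, so at least 4 colors are needed.
4 colors suffice: Corve=3, Dane=2, Gale=4, Farn=1, Ivel=2. Each listed conflict is separated.

4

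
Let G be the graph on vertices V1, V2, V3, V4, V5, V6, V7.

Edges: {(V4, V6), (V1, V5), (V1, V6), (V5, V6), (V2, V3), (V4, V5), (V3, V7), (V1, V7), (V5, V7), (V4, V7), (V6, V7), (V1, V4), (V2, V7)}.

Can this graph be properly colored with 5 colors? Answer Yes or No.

Yes

The chromatic number is 5. V1, V4, V5, V6, V7 are mutually adjacent (a clique of size 5), so at least 5 colors are needed.
5 colors suffice: color R → {V7}; color B → {V3, V5}; color G → {V1, V2}; color Y → {V4}; color P → {V6}.
That is already a proper 5-coloring.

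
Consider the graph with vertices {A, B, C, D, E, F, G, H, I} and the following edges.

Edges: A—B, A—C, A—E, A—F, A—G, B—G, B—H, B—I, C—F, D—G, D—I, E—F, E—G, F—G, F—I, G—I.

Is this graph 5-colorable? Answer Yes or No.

The chromatic number is 4. A, E, F, G are pairwise adjacent (a clique of size 4), so at least 4 colors are needed.
4 colors suffice: color 1 → {C, G, H}; color 2 → {B, D, F}; color 3 → {A, I}; color 4 → {E}.
Since 5 ≥ 4, a proper 5-coloring certainly exists.

Yes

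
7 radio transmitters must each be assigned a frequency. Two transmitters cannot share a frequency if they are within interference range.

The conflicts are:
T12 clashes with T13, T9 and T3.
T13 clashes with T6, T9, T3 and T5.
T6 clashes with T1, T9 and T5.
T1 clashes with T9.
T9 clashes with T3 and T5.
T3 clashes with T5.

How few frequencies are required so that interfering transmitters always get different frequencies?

T13, T6, T9, T5 pairwise conflict, so at least 4 frequencies are needed.
4 frequencies suffice: frequency 1 → {T9}; frequency 2 → {T13, T1}; frequency 3 → {T6, T3}; frequency 4 → {T12, T5}. Every pair that conflicts lands in different frequencies.

4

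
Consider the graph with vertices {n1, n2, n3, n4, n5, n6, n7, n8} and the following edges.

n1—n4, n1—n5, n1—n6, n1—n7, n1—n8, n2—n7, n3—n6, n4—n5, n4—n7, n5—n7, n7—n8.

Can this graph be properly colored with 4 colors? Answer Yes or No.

Yes

The chromatic number is 4. n1, n4, n5, n7 form a clique, so at least 4 colors are needed.
4 colors suffice: n1=1, n2=1, n3=1, n4=3, n5=4, n6=2, n7=2, n8=3.
That is already a proper 4-coloring.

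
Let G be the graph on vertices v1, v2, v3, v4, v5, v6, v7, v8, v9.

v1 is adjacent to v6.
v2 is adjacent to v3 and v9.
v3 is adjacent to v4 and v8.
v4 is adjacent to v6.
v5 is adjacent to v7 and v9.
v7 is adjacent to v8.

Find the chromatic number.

v3 and v8 are adjacent, so at least 2 colors are needed.
A valid assignment using 2 colors: v1=B, v2=B, v3=R, v4=B, v5=B, v6=R, v7=R, v8=B, v9=R. Each edge has distinct colors on its endpoints.

2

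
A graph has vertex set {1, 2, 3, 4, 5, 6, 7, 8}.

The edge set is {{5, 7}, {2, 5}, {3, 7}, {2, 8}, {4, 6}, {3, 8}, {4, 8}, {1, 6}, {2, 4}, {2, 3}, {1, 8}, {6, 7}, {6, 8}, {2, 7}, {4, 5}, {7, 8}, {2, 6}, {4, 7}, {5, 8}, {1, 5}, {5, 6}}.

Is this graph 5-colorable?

No

2, 4, 5, 6, 7, 8 are pairwise adjacent (a clique of size 6), so at least 6 colors are needed.
So 5 colors are not enough.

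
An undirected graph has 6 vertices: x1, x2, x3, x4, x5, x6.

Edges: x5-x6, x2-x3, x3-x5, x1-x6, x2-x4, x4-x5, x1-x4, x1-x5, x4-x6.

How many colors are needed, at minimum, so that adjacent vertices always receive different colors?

4

x1, x4, x5, x6 are mutually adjacent (a clique of size 4), so at least 4 colors are needed.
4 colors suffice: x1=3, x2=1, x3=2, x4=2, x5=1, x6=4. Each edge has distinct colors on its endpoints.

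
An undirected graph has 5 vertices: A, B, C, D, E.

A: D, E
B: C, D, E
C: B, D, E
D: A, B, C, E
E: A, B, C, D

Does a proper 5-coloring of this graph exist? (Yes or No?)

Yes

The chromatic number is 4. B, C, D, E are pairwise adjacent (a clique of size 4), so at least 4 colors are needed.
4 colors suffice: color red → {E}; color blue → {D}; color green → {A, B}; color yellow → {C}.
Since 5 ≥ 4, a proper 5-coloring certainly exists.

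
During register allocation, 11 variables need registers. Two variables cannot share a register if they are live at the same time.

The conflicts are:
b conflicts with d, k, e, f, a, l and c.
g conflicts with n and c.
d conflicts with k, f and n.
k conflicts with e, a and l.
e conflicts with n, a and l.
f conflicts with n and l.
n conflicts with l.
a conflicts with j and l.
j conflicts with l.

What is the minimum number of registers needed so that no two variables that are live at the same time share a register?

5

b, k, e, a, l are mutually in conflict, so at least 5 registers are needed.
5 registers suffice: register 1 → {b, n, j}; register 2 → {d, l, c}; register 3 → {g, k, f}; register 4 → {e}; register 5 → {a}. Each listed conflict is separated.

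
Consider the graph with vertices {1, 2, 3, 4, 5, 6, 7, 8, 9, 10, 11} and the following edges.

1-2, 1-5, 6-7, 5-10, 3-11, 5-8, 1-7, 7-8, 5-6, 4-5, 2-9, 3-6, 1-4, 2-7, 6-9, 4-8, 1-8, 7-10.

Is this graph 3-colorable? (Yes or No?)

No

1, 4, 5, 8 are mutually adjacent (a clique of size 4), so at least 4 colors are needed.
So 3 colors are not enough.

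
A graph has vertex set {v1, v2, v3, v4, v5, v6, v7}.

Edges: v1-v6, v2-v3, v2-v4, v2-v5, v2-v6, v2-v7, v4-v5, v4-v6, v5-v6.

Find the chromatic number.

4

v2, v4, v5, v6 are pairwise adjacent (a clique of size 4), so at least 4 colors are needed.
4 colors suffice: color 1 → {v1, v2}; color 2 → {v3, v6, v7}; color 3 → {v4}; color 4 → {v5}. No two adjacent vertices share a color.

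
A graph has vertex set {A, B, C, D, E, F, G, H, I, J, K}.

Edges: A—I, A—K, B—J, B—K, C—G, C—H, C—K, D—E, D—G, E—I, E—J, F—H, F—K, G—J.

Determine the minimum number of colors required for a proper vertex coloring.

3

The cycle G-C-K-B-J-G has odd length 5, so it cannot be 2-colored; at least 3 colors are needed.
One proper 3-coloring: A=blue, B=green, C=blue, D=blue, E=red, F=blue, G=red, H=red, I=green, J=blue, K=red. Every edge joins two different colors.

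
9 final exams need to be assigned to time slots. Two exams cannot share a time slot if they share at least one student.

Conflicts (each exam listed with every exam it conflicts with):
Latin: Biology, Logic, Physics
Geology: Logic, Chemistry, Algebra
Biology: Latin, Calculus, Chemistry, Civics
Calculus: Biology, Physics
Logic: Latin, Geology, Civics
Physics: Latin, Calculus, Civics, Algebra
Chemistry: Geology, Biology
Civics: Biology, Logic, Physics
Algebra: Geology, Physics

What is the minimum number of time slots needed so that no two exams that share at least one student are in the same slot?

3

The cycle Physics-Civics-Logic-Geology-Algebra-Physics has odd length 5, so it cannot be 2-colored; at least 3 time slots are needed.
3 time slots suffice: Latin=2, Geology=2, Biology=1, Calculus=2, Logic=1, Physics=1, Chemistry=3, Civics=2, Algebra=3. Every pair that conflicts lands in different time slots.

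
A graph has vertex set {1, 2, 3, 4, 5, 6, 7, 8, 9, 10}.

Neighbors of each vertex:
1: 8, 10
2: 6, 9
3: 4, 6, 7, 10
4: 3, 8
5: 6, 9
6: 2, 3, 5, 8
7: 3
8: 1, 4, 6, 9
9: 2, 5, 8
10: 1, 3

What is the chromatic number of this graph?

The cycle 10-3-4-8-1-10 has odd length 5, so it cannot be 2-colored; at least 3 colors are needed.
3 colors suffice: color a → {4, 6, 7, 9, 10}; color b → {2, 3, 5, 8}; color c → {1}. Each edge has distinct colors on its endpoints.

3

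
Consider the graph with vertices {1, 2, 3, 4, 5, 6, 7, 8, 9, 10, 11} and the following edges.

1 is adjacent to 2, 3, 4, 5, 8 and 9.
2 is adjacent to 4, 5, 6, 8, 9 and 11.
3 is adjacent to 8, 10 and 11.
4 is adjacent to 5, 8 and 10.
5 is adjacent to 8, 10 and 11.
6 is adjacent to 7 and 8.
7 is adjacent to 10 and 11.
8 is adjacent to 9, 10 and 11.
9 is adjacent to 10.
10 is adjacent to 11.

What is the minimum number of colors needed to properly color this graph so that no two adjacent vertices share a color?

5

1, 2, 4, 5, 8 are mutually adjacent (a clique of size 5), so at least 5 colors are needed.
5 colors suffice: color a → {7, 8}; color b → {2, 10}; color c → {1, 6, 11}; color d → {3, 5, 9}; color e → {4}. No two adjacent vertices share a color.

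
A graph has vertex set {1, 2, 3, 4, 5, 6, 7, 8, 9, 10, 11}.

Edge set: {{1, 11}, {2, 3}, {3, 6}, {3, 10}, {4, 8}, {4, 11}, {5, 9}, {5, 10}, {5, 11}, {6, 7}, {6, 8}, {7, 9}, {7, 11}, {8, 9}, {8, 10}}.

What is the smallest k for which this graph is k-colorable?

3

The cycle 4-8-6-7-11-4 has odd length 5, so it cannot be 2-colored; at least 3 colors are needed.
One proper 3-coloring: 1=blue, 2=blue, 3=red, 4=blue, 5=green, 6=blue, 7=green, 8=red, 9=blue, 10=blue, 11=red. Every edge joins two different colors.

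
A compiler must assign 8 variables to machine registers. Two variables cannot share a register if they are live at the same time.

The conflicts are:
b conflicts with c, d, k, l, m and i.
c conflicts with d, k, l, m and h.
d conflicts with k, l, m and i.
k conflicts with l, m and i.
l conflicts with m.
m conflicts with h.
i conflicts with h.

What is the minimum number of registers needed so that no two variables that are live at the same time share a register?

b, c, d, k, l, m all conflict with each other, so at least 6 registers are needed.
Using 6 registers: b=3, c=1, d=2, k=4, l=6, m=5, i=1, h=2. Each listed conflict is separated.

6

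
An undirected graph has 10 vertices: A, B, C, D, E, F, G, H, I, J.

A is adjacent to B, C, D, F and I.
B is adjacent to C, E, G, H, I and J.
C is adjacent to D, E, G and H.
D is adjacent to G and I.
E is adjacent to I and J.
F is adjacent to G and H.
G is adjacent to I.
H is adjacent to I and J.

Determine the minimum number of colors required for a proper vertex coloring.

B, H, J are pairwise adjacent, so at least 3 colors are needed.
3 colors suffice: color red → {B, D, F}; color blue → {C, I, J}; color green → {A, E, G, H}. No two adjacent vertices share a color.

3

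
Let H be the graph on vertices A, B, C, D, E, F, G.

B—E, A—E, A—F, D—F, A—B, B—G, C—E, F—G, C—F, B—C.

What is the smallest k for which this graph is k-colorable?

3

B, C, E are mutually adjacent, so at least 3 colors are needed.
A valid assignment using 3 colors: A=blue, B=red, C=blue, D=blue, E=green, F=red, G=blue. Each edge has distinct colors on its endpoints.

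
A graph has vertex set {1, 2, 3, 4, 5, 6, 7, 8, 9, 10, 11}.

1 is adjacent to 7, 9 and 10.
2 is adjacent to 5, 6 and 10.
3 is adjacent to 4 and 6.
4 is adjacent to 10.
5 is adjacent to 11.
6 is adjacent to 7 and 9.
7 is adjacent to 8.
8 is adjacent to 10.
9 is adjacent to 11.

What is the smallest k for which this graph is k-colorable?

The cycle 6-7-1-10-2-6 has odd length 5, so it cannot be 2-colored; at least 3 colors are needed.
3 colors suffice: 1=b, 2=b, 3=c, 4=b, 5=c, 6=a, 7=c, 8=b, 9=c, 10=a, 11=a. Each edge has distinct colors on its endpoints.

3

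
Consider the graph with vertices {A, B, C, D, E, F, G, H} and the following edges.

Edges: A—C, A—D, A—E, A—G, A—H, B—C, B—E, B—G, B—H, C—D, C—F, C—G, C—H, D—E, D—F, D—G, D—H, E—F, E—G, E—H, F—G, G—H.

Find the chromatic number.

A, D, E, G, H form a clique, so at least 5 colors are needed.
One proper 5-coloring: A=5, B=3, C=2, D=3, E=2, F=4, G=1, H=4. No two adjacent vertices share a color.

5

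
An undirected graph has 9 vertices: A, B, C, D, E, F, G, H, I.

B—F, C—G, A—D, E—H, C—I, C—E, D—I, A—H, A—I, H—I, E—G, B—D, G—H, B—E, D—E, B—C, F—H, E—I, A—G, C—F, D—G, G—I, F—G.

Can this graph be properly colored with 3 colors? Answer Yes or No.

No

C, E, G, I are pairwise adjacent (a clique of size 4), so at least 4 colors are needed.
So 3 colors are not enough.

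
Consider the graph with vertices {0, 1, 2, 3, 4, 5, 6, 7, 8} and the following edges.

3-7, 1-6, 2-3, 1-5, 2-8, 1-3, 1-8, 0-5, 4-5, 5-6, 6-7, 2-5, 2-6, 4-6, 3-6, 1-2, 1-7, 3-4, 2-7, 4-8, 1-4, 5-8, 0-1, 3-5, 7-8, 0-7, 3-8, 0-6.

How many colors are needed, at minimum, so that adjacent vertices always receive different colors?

1, 2, 3, 6, 7 are mutually adjacent (a clique of size 5), so at least 5 colors are needed.
5 colors suffice: color a → {1}; color b → {5, 7}; color c → {6, 8}; color d → {0, 3}; color e → {2, 4}. No two adjacent vertices share a color.

5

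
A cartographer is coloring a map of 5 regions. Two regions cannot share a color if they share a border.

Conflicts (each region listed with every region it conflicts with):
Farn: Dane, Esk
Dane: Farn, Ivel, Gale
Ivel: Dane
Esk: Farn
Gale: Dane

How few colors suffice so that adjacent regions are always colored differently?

2

Dane and Ivel conflict, so at least 2 colors are needed.
2 colors suffice: Farn=2, Dane=1, Ivel=2, Esk=1, Gale=2. Every pair that conflicts lands in different colors.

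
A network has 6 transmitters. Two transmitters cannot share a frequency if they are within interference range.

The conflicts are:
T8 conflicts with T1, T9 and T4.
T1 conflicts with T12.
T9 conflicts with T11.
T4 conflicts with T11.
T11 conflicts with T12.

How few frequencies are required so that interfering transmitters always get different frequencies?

The cycle T4-T8-T1-T12-T11-T4 has odd length 5, so it cannot be 2-colored; at least 3 frequencies are needed.
3 frequencies suffice: frequency 1 → {T8, T11}; frequency 2 → {T1, T9, T4}; frequency 3 → {T12}. No two conflicting transmitters share a frequency.

3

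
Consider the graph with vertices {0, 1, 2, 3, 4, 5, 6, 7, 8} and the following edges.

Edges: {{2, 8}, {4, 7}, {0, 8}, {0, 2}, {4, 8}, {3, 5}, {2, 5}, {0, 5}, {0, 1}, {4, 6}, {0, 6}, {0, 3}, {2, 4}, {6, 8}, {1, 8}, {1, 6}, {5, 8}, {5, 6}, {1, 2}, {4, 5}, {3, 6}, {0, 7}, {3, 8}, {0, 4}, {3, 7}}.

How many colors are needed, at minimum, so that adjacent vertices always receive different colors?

0, 3, 5, 6, 8 are mutually adjacent (a clique of size 5), so at least 5 colors are needed.
5 colors suffice: color red → {0}; color blue → {7, 8}; color green → {2, 6}; color yellow → {1, 3, 4}; color purple → {5}. Every edge joins two different colors.

5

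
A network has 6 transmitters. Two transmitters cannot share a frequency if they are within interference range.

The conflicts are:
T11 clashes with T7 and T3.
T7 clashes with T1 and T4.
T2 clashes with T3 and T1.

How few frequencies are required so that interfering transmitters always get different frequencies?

The cycle T3-T11-T7-T1-T2-T3 has odd length 5, so it cannot be 2-colored; at least 3 frequencies are needed.
3 frequencies suffice: T11=2, T7=1, T2=3, T3=1, T1=2, T4=2. Every pair that conflicts lands in different frequencies.

3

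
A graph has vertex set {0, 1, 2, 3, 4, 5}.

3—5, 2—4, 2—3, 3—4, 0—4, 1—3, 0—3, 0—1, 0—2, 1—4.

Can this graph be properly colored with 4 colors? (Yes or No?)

Yes

The chromatic number is 4. 0, 2, 3, 4 are pairwise adjacent (a clique of size 4), so at least 4 colors are needed.
4 colors suffice: color a → {3}; color b → {4, 5}; color c → {0}; color d → {1, 2}.
That is already a proper 4-coloring.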